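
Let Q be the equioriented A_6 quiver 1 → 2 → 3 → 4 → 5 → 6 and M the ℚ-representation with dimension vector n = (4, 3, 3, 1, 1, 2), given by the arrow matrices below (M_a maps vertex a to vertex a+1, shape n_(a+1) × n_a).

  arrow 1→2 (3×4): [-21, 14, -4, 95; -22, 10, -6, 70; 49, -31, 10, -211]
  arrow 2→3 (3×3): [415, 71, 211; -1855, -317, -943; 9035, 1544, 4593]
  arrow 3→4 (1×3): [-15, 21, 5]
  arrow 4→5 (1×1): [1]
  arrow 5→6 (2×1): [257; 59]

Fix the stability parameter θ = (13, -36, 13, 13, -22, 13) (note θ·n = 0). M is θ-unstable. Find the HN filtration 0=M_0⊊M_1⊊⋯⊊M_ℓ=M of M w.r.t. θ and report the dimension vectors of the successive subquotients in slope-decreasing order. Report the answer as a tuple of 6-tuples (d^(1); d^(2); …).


Interval decomposition of M: I[1,1], I[1,2], I[1,3], I[1,6], I[3,3], I[6,6].
HN type (ℓ=3): μ^(1)=13; μ^(2)=4/3; μ^(3)=-23/2

((1, 0, 2, 0, 0, 2); (0, 0, 1, 1, 1, 0); (3, 3, 0, 0, 0, 0))


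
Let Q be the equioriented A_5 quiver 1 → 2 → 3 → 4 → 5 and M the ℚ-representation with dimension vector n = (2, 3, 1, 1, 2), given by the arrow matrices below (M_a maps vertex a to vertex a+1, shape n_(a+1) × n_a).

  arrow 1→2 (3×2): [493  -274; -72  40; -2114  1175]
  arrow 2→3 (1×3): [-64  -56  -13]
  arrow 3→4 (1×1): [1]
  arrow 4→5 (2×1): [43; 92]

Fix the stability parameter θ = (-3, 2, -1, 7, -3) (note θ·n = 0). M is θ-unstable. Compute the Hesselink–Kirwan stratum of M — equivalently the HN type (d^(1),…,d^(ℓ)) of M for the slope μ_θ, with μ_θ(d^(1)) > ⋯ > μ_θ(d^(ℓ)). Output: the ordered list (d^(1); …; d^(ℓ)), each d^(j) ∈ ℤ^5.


Via rank(M_{q-1}∘⋯∘M_p): M ≅ I[1,2], I[1,5], I[2,2], I[5,5].
μ_θ-semistable layers: μ^(1)=2; μ^(2)=1/2; μ^(3)=-3

((0, 2, 0, 1, 1); (0, 1, 1, 0, 0); (2, 0, 0, 0, 1))


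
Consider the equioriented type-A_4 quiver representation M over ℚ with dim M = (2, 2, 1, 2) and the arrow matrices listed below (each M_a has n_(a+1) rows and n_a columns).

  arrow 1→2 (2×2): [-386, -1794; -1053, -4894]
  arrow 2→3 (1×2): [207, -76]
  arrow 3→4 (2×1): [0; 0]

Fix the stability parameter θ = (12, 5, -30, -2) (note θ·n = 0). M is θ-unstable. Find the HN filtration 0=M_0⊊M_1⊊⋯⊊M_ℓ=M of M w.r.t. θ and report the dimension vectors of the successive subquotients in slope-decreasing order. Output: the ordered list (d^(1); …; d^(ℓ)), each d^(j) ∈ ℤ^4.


Via rank(M_{q-1}∘⋯∘M_p): M ≅ I[1,2], I[1,3], I[4,4]^2.
μ_θ-semistable layers: μ^(1)=17/2; μ^(2)=-2; μ^(3)=-13/3

((1, 1, 0, 0); (0, 0, 0, 2); (1, 1, 1, 0))


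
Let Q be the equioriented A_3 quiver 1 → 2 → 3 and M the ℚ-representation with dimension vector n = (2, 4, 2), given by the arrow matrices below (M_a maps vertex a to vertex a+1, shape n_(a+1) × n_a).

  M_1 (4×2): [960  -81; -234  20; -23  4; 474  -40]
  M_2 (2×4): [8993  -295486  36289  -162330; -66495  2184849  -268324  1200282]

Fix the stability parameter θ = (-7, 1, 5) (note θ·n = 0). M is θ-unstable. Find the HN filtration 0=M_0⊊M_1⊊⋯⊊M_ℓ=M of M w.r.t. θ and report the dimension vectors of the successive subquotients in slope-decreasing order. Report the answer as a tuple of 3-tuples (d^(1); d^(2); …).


Interval decomposition of M: I[1,3]^2, I[2,2]^2.
HN type (ℓ=3): μ^(1)=5; μ^(2)=1; μ^(3)=-7

((0, 0, 2); (0, 4, 0); (2, 0, 0))


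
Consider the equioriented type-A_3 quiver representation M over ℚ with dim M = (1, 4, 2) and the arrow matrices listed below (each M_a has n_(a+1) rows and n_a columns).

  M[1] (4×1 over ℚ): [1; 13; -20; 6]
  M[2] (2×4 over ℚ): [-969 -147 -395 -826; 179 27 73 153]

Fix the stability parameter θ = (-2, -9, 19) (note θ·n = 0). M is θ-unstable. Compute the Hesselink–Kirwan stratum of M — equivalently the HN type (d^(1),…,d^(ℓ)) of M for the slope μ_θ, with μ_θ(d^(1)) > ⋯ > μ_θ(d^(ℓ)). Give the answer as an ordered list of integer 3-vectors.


Barcode: M ≅ I[1,3], I[2,2]^2, I[2,3]. HN layers by μ_θ (3 steps, strictly decreasing):
  μ^(1)=19; μ^(2)=-11/2; μ^(3)=-9

((0, 0, 2); (1, 1, 0); (0, 3, 0))


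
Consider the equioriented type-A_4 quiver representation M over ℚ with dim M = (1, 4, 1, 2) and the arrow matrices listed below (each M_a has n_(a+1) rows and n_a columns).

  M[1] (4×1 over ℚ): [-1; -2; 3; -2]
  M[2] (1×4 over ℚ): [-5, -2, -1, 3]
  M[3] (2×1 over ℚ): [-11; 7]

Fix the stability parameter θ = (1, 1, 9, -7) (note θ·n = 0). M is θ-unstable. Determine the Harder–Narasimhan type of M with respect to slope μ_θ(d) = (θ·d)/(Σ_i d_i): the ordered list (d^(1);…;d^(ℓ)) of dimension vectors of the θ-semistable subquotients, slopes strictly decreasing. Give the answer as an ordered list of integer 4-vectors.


Barcode: M ≅ I[1,2], I[2,2]^2, I[2,4], I[4,4]. HN layers by μ_θ (2 steps, strictly decreasing):
  μ^(1)=1; μ^(2)=-7

((1, 4, 1, 1); (0, 0, 0, 1))


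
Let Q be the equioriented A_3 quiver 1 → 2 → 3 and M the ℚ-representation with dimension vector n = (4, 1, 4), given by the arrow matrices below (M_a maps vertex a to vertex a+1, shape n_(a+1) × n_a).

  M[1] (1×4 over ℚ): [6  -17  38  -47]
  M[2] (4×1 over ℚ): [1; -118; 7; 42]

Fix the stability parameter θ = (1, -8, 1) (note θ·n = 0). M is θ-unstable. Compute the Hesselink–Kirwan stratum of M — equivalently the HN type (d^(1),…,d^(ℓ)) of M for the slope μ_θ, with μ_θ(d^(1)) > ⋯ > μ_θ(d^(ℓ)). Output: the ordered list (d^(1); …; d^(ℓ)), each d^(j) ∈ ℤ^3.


Interval decomposition of M: I[1,1]^3, I[1,3], I[3,3]^3.
HN type (ℓ=2): μ^(1)=1; μ^(2)=-7/2

((3, 0, 4); (1, 1, 0))


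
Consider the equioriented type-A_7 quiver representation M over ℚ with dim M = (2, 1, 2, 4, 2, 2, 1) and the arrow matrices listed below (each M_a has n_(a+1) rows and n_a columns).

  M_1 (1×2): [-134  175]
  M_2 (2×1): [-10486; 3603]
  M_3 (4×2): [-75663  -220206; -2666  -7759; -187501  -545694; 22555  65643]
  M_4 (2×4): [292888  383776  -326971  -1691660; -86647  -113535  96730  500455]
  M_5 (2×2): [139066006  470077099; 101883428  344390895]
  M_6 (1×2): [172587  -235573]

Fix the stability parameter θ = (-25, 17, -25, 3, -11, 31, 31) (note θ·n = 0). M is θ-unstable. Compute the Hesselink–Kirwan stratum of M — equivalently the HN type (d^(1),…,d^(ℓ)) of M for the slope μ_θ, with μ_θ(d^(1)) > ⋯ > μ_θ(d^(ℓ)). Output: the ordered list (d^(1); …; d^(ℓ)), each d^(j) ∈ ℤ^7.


Interval decomposition of M: I[1,1], I[1,4], I[3,7], I[4,4], I[4,6].
HN type (ℓ=4): μ^(1)=31; μ^(2)=3; μ^(3)=-4; μ^(4)=-25

((0, 0, 0, 0, 0, 2, 1); (0, 0, 0, 2, 0, 0, 0); (0, 1, 1, 2, 2, 0, 0); (2, 0, 1, 0, 0, 0, 0))


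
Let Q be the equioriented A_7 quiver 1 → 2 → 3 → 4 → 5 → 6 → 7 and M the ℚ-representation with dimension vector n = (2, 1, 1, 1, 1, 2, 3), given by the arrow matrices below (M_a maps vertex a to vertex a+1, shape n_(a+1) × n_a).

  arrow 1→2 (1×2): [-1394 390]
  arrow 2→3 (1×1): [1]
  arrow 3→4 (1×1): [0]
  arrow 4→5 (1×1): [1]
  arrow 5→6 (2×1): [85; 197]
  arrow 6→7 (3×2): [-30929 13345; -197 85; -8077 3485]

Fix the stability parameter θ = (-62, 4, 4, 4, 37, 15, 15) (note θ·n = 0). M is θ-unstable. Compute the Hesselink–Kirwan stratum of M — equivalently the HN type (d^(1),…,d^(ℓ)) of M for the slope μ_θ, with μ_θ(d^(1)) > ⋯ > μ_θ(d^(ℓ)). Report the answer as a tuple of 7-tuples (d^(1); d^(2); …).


Barcode: M ≅ I[1,1], I[1,3], I[4,6], I[6,7], I[7,7]^2. HN layers by μ_θ (4 steps, strictly decreasing):
  μ^(1)=26; μ^(2)=15; μ^(3)=4; μ^(4)=-62

((0, 0, 0, 0, 1, 1, 0); (0, 0, 0, 0, 0, 1, 3); (0, 1, 1, 1, 0, 0, 0); (2, 0, 0, 0, 0, 0, 0))


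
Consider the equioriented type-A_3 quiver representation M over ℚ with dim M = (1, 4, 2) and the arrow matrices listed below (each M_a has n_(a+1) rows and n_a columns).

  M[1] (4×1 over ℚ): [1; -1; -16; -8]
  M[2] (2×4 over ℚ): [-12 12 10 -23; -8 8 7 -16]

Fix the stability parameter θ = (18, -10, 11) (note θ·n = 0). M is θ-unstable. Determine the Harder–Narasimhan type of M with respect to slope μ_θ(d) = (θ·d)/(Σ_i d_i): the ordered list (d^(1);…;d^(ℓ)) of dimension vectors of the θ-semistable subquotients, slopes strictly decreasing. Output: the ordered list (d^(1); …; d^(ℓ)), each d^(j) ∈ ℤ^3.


Barcode: M ≅ I[1,2], I[2,2], I[2,3]^2. HN layers by μ_θ (3 steps, strictly decreasing):
  μ^(1)=11; μ^(2)=4; μ^(3)=-10

((0, 0, 2); (1, 1, 0); (0, 3, 0))


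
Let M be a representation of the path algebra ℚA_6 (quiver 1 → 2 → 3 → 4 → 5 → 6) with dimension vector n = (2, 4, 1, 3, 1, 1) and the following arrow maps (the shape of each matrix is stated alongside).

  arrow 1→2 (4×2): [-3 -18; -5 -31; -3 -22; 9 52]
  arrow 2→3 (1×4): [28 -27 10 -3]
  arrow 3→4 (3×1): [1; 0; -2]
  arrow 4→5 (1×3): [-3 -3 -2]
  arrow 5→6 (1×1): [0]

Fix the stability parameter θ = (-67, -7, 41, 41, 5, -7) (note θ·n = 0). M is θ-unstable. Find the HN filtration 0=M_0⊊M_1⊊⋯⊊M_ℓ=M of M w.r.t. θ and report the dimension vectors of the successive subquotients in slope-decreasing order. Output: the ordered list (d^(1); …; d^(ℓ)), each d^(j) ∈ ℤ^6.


Barcode: M ≅ I[1,2], I[1,5], I[2,2]^2, I[4,4]^2, I[6,6]. HN layers by μ_θ (4 steps, strictly decreasing):
  μ^(1)=41; μ^(2)=29; μ^(3)=-7; μ^(4)=-67

((0, 0, 0, 2, 0, 0); (0, 0, 1, 1, 1, 0); (0, 4, 0, 0, 0, 1); (2, 0, 0, 0, 0, 0))


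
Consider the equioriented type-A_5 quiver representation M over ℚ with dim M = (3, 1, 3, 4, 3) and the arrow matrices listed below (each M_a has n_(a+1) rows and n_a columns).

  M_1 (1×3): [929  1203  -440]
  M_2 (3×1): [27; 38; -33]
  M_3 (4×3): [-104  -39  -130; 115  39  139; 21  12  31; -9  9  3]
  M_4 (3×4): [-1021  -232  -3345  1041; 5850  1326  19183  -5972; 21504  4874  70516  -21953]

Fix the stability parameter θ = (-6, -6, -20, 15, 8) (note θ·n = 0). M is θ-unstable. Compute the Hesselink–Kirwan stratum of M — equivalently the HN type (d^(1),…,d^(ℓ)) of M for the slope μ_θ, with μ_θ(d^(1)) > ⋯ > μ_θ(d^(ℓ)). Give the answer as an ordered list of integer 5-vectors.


Via rank(M_{q-1}∘⋯∘M_p): M ≅ I[1,1]^2, I[1,3], I[3,5]^2, I[4,4], I[4,5].
μ_θ-semistable layers: μ^(1)=15; μ^(2)=23/2; μ^(3)=-6; μ^(4)=-32/3; μ^(5)=-20

((0, 0, 0, 1, 0); (0, 0, 0, 3, 3); (2, 0, 0, 0, 0); (1, 1, 1, 0, 0); (0, 0, 2, 0, 0))


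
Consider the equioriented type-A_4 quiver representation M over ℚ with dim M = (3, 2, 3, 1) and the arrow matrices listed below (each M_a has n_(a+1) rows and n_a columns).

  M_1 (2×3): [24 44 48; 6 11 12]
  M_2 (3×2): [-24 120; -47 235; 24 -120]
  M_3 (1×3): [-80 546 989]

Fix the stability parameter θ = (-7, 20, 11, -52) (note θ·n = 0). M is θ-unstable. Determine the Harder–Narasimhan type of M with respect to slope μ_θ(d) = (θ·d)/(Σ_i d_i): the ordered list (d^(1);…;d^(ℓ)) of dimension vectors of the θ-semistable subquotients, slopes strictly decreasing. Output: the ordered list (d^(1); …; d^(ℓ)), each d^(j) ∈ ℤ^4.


Via rank(M_{q-1}∘⋯∘M_p): M ≅ I[1,1]^2, I[1,4], I[2,2], I[3,3]^2.
μ_θ-semistable layers: μ^(1)=20; μ^(2)=11; μ^(3)=-7

((0, 1, 0, 0); (0, 0, 2, 0); (3, 1, 1, 1))


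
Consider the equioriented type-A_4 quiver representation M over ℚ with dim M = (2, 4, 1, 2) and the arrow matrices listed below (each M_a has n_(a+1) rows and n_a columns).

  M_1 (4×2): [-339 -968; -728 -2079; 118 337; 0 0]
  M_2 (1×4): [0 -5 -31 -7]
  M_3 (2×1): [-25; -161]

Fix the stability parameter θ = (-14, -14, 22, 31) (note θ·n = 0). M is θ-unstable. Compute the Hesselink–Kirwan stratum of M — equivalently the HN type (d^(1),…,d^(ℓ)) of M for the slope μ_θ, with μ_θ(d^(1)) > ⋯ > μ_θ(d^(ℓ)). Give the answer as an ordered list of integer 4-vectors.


Via rank(M_{q-1}∘⋯∘M_p): M ≅ I[1,2], I[1,4], I[2,2]^2, I[4,4].
μ_θ-semistable layers: μ^(1)=31; μ^(2)=22; μ^(3)=-14

((0, 0, 0, 2); (0, 0, 1, 0); (2, 4, 0, 0))


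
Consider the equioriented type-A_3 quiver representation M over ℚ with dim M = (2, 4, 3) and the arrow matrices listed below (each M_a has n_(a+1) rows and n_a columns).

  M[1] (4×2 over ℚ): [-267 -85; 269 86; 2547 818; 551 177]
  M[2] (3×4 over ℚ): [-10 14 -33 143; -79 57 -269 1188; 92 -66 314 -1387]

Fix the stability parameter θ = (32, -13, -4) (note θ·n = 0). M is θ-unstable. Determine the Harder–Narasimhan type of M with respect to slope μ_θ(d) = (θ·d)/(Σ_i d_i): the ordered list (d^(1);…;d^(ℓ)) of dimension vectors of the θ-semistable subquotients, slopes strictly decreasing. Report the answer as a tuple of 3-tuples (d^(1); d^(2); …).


Interval decomposition of M: I[1,3]^2, I[2,2], I[2,3].
HN type (ℓ=3): μ^(1)=5; μ^(2)=-4; μ^(3)=-13

((2, 2, 2); (0, 0, 1); (0, 2, 0))


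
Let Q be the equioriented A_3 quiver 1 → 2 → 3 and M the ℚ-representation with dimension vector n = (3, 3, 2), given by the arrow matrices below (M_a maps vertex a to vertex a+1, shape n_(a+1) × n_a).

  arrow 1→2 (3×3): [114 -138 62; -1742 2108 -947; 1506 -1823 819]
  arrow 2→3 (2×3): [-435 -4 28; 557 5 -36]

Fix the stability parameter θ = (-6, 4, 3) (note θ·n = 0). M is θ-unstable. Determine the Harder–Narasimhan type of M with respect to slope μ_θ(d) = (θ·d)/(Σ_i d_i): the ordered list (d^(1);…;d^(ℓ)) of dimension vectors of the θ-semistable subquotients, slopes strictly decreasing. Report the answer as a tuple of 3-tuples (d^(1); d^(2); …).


Interval decomposition of M: I[1,2], I[1,3]^2.
HN type (ℓ=3): μ^(1)=4; μ^(2)=7/2; μ^(3)=-6

((0, 1, 0); (0, 2, 2); (3, 0, 0))


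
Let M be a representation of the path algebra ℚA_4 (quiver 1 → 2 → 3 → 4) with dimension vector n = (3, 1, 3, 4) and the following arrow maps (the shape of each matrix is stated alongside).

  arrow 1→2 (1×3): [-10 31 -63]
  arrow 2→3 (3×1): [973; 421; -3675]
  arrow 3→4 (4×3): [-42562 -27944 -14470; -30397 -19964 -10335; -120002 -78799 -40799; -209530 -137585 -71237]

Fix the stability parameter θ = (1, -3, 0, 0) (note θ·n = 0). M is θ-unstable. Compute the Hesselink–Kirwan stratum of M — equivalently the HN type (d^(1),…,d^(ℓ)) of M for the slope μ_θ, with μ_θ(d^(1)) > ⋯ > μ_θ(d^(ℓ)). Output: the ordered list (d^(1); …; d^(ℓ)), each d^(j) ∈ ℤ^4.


Via rank(M_{q-1}∘⋯∘M_p): M ≅ I[1,1]^2, I[1,3], I[3,4]^2, I[4,4]^2.
μ_θ-semistable layers: μ^(1)=1; μ^(2)=0; μ^(3)=-1

((2, 0, 0, 0); (0, 0, 3, 4); (1, 1, 0, 0))


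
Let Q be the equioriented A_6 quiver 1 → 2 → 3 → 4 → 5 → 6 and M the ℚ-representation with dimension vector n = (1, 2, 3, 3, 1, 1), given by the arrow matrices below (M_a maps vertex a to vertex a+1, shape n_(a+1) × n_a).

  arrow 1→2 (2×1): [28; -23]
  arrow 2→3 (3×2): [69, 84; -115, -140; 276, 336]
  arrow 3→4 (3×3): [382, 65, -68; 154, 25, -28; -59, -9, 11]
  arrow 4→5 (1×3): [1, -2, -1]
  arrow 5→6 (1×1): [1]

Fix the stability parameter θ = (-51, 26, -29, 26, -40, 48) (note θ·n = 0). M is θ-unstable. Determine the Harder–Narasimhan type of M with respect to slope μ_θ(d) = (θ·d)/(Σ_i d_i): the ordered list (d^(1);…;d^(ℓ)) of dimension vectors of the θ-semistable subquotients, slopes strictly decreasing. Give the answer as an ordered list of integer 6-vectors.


Barcode: M ≅ I[1,2], I[2,6], I[3,4]^2. HN layers by μ_θ (5 steps, strictly decreasing):
  μ^(1)=48; μ^(2)=26; μ^(3)=-17/4; μ^(4)=-29; μ^(5)=-51

((0, 0, 0, 0, 0, 1); (0, 1, 0, 2, 0, 0); (0, 1, 1, 1, 1, 0); (0, 0, 2, 0, 0, 0); (1, 0, 0, 0, 0, 0))


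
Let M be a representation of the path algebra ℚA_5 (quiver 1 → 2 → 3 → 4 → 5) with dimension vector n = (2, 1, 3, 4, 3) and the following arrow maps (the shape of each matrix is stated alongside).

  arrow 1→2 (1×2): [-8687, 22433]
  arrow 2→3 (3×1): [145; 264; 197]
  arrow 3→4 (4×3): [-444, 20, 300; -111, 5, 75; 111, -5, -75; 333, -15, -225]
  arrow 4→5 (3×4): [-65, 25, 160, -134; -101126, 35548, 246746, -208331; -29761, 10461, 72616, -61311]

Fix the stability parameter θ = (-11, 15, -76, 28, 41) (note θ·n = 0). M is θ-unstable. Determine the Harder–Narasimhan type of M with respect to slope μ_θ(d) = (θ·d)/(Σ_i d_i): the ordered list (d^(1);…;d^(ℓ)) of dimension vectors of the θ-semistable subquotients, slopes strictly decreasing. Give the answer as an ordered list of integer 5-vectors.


Interval decomposition of M: I[1,1], I[1,3], I[3,3], I[3,5], I[4,4], I[4,5]^2.
HN type (ℓ=5): μ^(1)=41; μ^(2)=28; μ^(3)=-11; μ^(4)=-24; μ^(5)=-76

((0, 0, 0, 0, 3); (0, 0, 0, 4, 0); (1, 0, 0, 0, 0); (1, 1, 1, 0, 0); (0, 0, 2, 0, 0))


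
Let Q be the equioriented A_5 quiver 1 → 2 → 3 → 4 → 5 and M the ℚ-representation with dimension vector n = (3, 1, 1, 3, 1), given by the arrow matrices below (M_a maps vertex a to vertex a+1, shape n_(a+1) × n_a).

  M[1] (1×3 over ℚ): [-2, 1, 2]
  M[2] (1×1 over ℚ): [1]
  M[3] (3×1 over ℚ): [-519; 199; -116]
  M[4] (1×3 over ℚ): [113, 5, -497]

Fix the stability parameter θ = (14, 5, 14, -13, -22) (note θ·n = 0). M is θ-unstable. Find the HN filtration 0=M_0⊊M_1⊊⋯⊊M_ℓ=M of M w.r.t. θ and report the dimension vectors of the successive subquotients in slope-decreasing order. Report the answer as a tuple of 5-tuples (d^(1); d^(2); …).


Interval decomposition of M: I[1,1]^2, I[1,4], I[4,4], I[4,5].
HN type (ℓ=4): μ^(1)=14; μ^(2)=5; μ^(3)=-13; μ^(4)=-35/2

((2, 0, 0, 0, 0); (1, 1, 1, 1, 0); (0, 0, 0, 1, 0); (0, 0, 0, 1, 1))


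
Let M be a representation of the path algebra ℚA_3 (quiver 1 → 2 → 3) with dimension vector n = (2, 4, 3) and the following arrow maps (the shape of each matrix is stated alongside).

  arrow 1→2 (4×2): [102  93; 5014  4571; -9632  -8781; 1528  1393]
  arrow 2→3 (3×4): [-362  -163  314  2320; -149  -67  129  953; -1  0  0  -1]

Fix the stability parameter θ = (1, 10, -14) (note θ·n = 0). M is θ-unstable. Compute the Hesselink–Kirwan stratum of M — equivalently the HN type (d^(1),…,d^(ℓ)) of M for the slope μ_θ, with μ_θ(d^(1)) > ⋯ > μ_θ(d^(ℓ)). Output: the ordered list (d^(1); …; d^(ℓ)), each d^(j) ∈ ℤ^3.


Barcode: M ≅ I[1,3]^2, I[2,2], I[2,3]. HN layers by μ_θ (3 steps, strictly decreasing):
  μ^(1)=10; μ^(2)=-1; μ^(3)=-2

((0, 1, 0); (2, 2, 2); (0, 1, 1))


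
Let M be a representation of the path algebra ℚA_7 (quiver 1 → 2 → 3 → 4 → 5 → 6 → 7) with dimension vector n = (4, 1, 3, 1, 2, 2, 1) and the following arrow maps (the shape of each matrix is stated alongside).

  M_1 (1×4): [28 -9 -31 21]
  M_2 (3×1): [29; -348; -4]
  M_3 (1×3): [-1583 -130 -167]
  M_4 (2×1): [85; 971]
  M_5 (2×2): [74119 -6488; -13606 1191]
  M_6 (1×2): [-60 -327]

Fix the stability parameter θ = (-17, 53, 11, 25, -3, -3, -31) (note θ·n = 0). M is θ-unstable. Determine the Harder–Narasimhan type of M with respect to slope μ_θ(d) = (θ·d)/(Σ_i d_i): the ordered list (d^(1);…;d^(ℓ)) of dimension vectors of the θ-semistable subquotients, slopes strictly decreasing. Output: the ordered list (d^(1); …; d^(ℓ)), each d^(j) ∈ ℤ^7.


Interval decomposition of M: I[1,1]^3, I[1,7], I[3,3]^2, I[5,6].
HN type (ℓ=4): μ^(1)=11; μ^(2)=26/3; μ^(3)=-3; μ^(4)=-17

((0, 0, 2, 0, 0, 0, 0); (0, 1, 1, 1, 1, 1, 1); (0, 0, 0, 0, 1, 1, 0); (4, 0, 0, 0, 0, 0, 0))


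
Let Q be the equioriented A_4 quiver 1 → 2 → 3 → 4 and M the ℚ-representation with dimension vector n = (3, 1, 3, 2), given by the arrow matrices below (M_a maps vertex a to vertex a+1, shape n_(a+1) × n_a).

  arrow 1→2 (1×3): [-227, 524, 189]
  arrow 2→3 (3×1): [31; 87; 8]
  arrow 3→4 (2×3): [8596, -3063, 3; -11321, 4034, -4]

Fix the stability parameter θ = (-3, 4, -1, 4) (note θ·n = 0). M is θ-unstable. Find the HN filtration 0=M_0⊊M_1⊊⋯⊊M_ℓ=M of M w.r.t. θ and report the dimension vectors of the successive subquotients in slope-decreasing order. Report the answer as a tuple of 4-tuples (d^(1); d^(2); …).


Barcode: M ≅ I[1,1]^2, I[1,4], I[3,3], I[3,4]. HN layers by μ_θ (4 steps, strictly decreasing):
  μ^(1)=4; μ^(2)=3/2; μ^(3)=-1; μ^(4)=-3

((0, 0, 0, 2); (0, 1, 1, 0); (0, 0, 2, 0); (3, 0, 0, 0))


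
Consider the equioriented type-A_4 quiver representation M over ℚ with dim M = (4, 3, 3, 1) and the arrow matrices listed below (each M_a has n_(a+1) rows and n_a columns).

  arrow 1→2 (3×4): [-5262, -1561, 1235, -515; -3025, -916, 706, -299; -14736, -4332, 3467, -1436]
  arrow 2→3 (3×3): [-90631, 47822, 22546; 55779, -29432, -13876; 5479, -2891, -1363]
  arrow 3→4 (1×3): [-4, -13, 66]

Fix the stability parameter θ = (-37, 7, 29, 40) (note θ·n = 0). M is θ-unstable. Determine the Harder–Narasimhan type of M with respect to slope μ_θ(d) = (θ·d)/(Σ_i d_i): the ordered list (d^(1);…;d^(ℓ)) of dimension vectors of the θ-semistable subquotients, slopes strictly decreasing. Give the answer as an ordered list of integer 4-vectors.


Interval decomposition of M: I[1,1], I[1,2], I[1,3], I[1,4], I[3,3].
HN type (ℓ=4): μ^(1)=40; μ^(2)=29; μ^(3)=7; μ^(4)=-37

((0, 0, 0, 1); (0, 0, 3, 0); (0, 3, 0, 0); (4, 0, 0, 0))


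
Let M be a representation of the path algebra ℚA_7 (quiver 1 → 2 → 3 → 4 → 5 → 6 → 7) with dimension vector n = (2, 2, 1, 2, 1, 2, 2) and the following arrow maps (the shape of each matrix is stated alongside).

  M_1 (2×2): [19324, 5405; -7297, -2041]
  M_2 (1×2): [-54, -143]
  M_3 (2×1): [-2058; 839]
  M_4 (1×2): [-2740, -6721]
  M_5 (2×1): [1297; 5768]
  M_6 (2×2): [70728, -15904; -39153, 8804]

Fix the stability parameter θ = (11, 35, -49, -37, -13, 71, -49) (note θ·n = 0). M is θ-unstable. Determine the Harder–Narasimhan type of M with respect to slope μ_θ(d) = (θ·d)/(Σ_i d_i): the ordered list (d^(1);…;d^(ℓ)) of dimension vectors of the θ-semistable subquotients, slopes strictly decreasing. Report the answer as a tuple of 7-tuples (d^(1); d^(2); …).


Via rank(M_{q-1}∘⋯∘M_p): M ≅ I[1,2], I[1,7], I[4,4], I[6,6], I[7,7].
μ_θ-semistable layers: μ^(1)=71; μ^(2)=35; μ^(3)=11; μ^(4)=-53/5; μ^(5)=-37; μ^(6)=-49

((0, 0, 0, 0, 0, 1, 0); (0, 1, 0, 0, 0, 0, 0); (1, 0, 0, 0, 0, 1, 1); (1, 1, 1, 1, 1, 0, 0); (0, 0, 0, 1, 0, 0, 0); (0, 0, 0, 0, 0, 0, 1))


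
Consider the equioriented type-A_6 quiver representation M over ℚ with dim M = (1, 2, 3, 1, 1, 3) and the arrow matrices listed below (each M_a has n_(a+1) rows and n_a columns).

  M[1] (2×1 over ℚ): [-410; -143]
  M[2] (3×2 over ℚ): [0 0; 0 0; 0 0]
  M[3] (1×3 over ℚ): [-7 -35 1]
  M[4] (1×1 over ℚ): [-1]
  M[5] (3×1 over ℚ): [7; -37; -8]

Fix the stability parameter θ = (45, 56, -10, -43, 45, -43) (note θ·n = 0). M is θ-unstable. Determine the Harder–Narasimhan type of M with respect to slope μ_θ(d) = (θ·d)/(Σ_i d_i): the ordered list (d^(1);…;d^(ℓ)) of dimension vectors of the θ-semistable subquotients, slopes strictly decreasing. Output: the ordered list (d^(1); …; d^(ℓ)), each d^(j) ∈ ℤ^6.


Interval decomposition of M: I[1,2], I[2,2], I[3,3]^2, I[3,6], I[6,6]^2.
HN type (ℓ=6): μ^(1)=56; μ^(2)=45; μ^(3)=1; μ^(4)=-10; μ^(5)=-53/2; μ^(6)=-43

((0, 2, 0, 0, 0, 0); (1, 0, 0, 0, 0, 0); (0, 0, 0, 0, 1, 1); (0, 0, 2, 0, 0, 0); (0, 0, 1, 1, 0, 0); (0, 0, 0, 0, 0, 2))


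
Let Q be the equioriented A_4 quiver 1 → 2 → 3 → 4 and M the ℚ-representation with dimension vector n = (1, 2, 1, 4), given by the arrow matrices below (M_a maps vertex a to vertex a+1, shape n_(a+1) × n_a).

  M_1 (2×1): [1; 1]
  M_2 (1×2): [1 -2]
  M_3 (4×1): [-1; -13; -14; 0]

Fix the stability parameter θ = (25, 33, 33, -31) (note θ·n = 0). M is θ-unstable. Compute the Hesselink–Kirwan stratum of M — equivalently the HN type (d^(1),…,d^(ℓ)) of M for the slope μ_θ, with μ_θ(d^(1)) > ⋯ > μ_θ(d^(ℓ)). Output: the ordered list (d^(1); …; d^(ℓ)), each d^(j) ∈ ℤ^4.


Via rank(M_{q-1}∘⋯∘M_p): M ≅ I[1,4], I[2,2], I[4,4]^3.
μ_θ-semistable layers: μ^(1)=33; μ^(2)=15; μ^(3)=-31

((0, 1, 0, 0); (1, 1, 1, 1); (0, 0, 0, 3))


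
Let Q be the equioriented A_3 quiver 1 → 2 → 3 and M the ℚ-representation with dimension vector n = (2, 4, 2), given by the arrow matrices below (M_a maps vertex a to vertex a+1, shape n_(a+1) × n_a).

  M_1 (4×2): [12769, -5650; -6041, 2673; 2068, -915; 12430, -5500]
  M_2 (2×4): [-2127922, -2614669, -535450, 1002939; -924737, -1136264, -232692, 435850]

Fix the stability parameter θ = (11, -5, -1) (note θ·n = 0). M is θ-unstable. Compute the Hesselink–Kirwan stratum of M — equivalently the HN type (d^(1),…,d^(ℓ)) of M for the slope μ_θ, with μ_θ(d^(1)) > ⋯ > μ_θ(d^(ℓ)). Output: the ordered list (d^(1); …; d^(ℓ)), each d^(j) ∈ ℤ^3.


Interval decomposition of M: I[1,3]^2, I[2,2]^2.
HN type (ℓ=2): μ^(1)=5/3; μ^(2)=-5

((2, 2, 2); (0, 2, 0))


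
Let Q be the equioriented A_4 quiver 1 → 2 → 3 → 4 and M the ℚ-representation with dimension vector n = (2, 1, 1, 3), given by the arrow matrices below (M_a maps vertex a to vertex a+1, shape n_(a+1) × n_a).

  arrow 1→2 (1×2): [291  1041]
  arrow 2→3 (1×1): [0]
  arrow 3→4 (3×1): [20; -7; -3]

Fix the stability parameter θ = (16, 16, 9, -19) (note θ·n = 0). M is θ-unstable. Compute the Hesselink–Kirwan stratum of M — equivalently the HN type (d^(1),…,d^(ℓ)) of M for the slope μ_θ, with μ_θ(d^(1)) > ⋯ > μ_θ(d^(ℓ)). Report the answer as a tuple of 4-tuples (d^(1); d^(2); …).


Barcode: M ≅ I[1,1], I[1,2], I[3,4], I[4,4]^2. HN layers by μ_θ (3 steps, strictly decreasing):
  μ^(1)=16; μ^(2)=-5; μ^(3)=-19

((2, 1, 0, 0); (0, 0, 1, 1); (0, 0, 0, 2))


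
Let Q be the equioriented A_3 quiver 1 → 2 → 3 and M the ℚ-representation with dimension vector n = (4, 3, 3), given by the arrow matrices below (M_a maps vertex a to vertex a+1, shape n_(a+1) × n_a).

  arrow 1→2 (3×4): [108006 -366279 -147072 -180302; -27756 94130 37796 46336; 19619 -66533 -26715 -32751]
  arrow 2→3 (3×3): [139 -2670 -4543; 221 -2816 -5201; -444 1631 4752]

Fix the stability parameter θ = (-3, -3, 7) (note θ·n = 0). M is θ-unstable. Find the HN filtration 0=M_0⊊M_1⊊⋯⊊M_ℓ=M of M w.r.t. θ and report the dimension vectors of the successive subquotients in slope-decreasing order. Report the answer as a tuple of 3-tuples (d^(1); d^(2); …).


Via rank(M_{q-1}∘⋯∘M_p): M ≅ I[1,1], I[1,2], I[1,3]^2, I[3,3].
μ_θ-semistable layers: μ^(1)=7; μ^(2)=-3

((0, 0, 3); (4, 3, 0))


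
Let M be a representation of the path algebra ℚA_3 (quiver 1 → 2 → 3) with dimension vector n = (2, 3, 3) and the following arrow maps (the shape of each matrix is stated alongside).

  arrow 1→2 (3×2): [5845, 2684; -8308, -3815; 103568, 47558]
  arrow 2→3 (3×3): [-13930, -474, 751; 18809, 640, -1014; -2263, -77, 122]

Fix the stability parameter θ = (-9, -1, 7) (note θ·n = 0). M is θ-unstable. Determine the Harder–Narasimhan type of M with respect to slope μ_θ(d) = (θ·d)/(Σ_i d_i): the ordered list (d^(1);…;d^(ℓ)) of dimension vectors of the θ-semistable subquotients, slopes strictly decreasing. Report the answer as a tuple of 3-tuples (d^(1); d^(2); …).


Barcode: M ≅ I[1,3]^2, I[2,3]. HN layers by μ_θ (3 steps, strictly decreasing):
  μ^(1)=7; μ^(2)=-1; μ^(3)=-9

((0, 0, 3); (0, 3, 0); (2, 0, 0))


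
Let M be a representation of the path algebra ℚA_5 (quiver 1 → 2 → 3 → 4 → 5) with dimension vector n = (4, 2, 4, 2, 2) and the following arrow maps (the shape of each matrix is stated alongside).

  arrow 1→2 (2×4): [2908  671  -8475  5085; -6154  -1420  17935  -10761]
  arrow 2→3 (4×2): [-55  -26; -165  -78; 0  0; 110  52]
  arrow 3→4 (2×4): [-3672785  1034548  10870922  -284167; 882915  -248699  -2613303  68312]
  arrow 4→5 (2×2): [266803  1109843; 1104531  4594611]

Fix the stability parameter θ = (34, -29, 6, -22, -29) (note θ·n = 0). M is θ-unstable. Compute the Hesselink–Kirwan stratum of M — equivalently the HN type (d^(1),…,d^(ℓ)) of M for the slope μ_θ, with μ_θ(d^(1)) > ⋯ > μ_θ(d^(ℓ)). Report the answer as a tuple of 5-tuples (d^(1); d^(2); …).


Barcode: M ≅ I[1,1]^2, I[1,2], I[1,5], I[3,3]^2, I[3,4], I[5,5]. HN layers by μ_θ (5 steps, strictly decreasing):
  μ^(1)=34; μ^(2)=6; μ^(3)=5/2; μ^(4)=-8; μ^(5)=-29

((2, 0, 0, 0, 0); (0, 0, 2, 0, 0); (1, 1, 0, 0, 0); (1, 1, 2, 2, 1); (0, 0, 0, 0, 1))


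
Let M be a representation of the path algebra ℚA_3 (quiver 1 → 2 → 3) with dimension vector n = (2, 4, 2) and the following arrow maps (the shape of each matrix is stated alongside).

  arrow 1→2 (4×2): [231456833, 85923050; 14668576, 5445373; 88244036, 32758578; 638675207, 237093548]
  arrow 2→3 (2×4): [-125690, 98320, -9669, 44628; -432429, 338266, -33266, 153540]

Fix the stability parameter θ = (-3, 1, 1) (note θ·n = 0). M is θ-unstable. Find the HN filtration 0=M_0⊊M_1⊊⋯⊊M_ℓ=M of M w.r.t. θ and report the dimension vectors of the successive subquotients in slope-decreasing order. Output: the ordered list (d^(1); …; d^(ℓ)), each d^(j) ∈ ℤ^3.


Interval decomposition of M: I[1,3]^2, I[2,2]^2.
HN type (ℓ=2): μ^(1)=1; μ^(2)=-3

((0, 4, 2); (2, 0, 0))


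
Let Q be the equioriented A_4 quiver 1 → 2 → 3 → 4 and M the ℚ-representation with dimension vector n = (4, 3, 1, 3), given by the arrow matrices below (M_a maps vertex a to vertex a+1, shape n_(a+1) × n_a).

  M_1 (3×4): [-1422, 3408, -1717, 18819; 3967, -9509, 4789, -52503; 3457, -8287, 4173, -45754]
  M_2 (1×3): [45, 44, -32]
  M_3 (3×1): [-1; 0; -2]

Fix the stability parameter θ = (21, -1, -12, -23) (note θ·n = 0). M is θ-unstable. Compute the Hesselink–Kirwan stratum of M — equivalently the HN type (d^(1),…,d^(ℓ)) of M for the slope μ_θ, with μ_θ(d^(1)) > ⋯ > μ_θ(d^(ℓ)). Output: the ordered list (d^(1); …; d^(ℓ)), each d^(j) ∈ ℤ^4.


Barcode: M ≅ I[1,1], I[1,2]^2, I[1,4], I[4,4]^2. HN layers by μ_θ (4 steps, strictly decreasing):
  μ^(1)=21; μ^(2)=10; μ^(3)=-15/4; μ^(4)=-23

((1, 0, 0, 0); (2, 2, 0, 0); (1, 1, 1, 1); (0, 0, 0, 2))


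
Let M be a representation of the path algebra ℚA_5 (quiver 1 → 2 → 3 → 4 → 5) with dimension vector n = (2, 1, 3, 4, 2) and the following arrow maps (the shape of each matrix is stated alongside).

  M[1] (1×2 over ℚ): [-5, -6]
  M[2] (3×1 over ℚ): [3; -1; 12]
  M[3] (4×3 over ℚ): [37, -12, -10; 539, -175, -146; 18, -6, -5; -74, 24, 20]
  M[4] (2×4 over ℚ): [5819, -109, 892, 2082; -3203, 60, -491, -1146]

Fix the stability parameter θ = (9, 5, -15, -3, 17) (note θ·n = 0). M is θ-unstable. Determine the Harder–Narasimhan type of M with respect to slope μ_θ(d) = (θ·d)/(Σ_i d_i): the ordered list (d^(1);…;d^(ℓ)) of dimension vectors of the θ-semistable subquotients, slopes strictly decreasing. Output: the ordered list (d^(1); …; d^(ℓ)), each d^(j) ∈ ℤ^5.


Interval decomposition of M: I[1,1], I[1,5], I[3,4], I[3,5], I[4,4].
HN type (ℓ=5): μ^(1)=17; μ^(2)=9; μ^(3)=-1; μ^(4)=-3; μ^(5)=-15

((0, 0, 0, 0, 2); (1, 0, 0, 0, 0); (1, 1, 1, 1, 0); (0, 0, 0, 3, 0); (0, 0, 2, 0, 0))


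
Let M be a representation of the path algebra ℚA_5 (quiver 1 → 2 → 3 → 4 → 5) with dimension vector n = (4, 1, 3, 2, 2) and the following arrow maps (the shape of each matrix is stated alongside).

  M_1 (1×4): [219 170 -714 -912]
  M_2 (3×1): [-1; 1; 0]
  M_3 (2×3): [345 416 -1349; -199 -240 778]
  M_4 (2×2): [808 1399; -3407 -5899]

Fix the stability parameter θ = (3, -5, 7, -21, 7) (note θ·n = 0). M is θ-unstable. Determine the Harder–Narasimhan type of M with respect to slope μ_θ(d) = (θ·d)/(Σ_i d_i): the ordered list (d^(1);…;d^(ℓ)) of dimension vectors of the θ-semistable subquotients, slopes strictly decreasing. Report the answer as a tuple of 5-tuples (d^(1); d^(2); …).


Interval decomposition of M: I[1,1]^3, I[1,5], I[3,3], I[3,5].
HN type (ℓ=4): μ^(1)=7; μ^(2)=3; μ^(3)=-4; μ^(4)=-7

((0, 0, 1, 0, 2); (3, 0, 0, 0, 0); (1, 1, 1, 1, 0); (0, 0, 1, 1, 0))


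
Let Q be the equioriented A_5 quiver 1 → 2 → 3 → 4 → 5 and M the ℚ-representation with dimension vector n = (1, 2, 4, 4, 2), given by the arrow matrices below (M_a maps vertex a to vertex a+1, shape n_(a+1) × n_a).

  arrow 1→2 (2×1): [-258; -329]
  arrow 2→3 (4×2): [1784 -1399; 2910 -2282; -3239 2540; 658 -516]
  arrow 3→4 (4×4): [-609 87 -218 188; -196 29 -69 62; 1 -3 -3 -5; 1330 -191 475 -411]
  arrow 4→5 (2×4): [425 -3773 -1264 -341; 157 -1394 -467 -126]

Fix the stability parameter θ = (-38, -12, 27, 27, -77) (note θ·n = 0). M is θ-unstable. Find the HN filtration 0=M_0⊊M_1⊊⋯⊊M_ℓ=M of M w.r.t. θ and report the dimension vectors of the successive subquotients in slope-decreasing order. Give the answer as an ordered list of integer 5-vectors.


Barcode: M ≅ I[1,5], I[2,5], I[3,4]^2. HN layers by μ_θ (4 steps, strictly decreasing):
  μ^(1)=27; μ^(2)=-23/3; μ^(3)=-12; μ^(4)=-38

((0, 0, 2, 2, 0); (0, 0, 2, 2, 2); (0, 2, 0, 0, 0); (1, 0, 0, 0, 0))


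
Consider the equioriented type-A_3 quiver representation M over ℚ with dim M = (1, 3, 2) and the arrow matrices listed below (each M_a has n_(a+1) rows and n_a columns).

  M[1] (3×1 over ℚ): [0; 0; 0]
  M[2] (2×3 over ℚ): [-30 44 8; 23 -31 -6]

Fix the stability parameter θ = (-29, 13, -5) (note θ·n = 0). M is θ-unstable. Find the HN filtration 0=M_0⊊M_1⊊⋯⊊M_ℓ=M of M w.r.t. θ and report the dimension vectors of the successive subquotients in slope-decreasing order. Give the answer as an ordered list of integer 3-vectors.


Interval decomposition of M: I[1,1], I[2,2], I[2,3]^2.
HN type (ℓ=3): μ^(1)=13; μ^(2)=4; μ^(3)=-29

((0, 1, 0); (0, 2, 2); (1, 0, 0))


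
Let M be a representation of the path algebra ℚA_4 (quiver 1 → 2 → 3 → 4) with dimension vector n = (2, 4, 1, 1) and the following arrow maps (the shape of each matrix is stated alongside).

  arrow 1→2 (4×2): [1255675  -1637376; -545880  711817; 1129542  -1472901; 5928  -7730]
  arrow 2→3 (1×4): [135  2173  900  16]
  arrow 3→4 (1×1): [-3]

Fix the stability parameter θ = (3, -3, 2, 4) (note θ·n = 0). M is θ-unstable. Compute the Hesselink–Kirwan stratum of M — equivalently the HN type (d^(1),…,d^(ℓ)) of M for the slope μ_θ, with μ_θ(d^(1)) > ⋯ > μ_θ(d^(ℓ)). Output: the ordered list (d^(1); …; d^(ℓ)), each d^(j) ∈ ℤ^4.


Interval decomposition of M: I[1,2], I[1,4], I[2,2]^2.
HN type (ℓ=4): μ^(1)=4; μ^(2)=2; μ^(3)=0; μ^(4)=-3

((0, 0, 0, 1); (0, 0, 1, 0); (2, 2, 0, 0); (0, 2, 0, 0))


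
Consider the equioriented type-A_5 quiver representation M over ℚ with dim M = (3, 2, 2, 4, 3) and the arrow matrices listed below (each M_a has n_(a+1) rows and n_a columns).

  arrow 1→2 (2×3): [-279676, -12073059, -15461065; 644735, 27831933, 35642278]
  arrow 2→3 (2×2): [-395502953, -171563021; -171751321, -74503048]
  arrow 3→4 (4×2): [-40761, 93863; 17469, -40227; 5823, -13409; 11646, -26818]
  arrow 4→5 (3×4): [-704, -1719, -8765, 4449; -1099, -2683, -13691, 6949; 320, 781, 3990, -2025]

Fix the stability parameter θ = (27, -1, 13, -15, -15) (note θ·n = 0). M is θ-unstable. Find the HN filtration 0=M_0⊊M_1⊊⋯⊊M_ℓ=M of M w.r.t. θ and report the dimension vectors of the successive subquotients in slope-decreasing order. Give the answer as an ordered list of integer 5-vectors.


Interval decomposition of M: I[1,1], I[1,3], I[1,5], I[4,4], I[4,5]^2.
HN type (ℓ=4): μ^(1)=27; μ^(2)=13; μ^(3)=9/5; μ^(4)=-15

((1, 0, 0, 0, 0); (1, 1, 1, 0, 0); (1, 1, 1, 1, 1); (0, 0, 0, 3, 2))


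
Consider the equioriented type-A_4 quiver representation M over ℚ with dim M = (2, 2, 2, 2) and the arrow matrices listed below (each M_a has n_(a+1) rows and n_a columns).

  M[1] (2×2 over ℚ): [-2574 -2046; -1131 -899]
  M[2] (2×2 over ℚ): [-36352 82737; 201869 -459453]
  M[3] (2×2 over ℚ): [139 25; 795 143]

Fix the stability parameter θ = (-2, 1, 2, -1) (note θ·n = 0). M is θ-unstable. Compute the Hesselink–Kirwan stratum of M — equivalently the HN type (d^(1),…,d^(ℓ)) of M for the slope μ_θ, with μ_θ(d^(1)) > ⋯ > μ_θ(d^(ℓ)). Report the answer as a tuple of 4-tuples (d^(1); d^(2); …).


Barcode: M ≅ I[1,1], I[1,4], I[2,4]. HN layers by μ_θ (2 steps, strictly decreasing):
  μ^(1)=2/3; μ^(2)=-2

((0, 2, 2, 2); (2, 0, 0, 0))


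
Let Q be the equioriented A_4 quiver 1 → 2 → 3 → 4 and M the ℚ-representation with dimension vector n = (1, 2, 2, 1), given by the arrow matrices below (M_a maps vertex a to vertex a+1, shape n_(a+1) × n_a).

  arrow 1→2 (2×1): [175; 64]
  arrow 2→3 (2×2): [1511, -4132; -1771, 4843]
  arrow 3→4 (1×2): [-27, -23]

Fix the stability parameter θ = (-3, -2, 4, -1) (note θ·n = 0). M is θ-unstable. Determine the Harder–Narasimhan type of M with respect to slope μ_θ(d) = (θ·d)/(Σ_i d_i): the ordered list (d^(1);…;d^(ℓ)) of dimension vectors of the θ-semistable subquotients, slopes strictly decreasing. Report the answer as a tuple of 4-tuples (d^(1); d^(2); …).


Barcode: M ≅ I[1,3], I[2,4]. HN layers by μ_θ (4 steps, strictly decreasing):
  μ^(1)=4; μ^(2)=3/2; μ^(3)=-2; μ^(4)=-3

((0, 0, 1, 0); (0, 0, 1, 1); (0, 2, 0, 0); (1, 0, 0, 0))


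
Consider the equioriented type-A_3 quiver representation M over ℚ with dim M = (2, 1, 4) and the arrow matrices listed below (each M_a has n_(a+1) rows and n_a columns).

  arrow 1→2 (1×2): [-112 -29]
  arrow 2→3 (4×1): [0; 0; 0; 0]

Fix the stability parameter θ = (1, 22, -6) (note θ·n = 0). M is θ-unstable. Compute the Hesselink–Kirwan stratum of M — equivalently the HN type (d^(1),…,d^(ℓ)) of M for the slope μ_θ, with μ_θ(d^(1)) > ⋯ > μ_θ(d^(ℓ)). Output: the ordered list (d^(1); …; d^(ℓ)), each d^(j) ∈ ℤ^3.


Via rank(M_{q-1}∘⋯∘M_p): M ≅ I[1,1], I[1,2], I[3,3]^4.
μ_θ-semistable layers: μ^(1)=22; μ^(2)=1; μ^(3)=-6

((0, 1, 0); (2, 0, 0); (0, 0, 4))


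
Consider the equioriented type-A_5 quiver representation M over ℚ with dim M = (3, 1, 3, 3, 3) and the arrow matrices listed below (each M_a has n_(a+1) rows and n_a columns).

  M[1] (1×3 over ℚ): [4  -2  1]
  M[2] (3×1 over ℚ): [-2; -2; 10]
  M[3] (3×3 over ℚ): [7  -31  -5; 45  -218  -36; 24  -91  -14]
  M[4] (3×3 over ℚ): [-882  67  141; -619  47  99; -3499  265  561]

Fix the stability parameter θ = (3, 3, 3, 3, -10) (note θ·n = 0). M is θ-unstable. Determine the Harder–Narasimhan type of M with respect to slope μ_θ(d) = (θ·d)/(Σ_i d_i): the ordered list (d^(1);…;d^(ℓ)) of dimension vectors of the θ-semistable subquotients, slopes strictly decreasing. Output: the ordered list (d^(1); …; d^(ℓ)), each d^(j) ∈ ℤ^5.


Interval decomposition of M: I[1,1]^2, I[1,5], I[3,4], I[3,5], I[5,5].
HN type (ℓ=4): μ^(1)=3; μ^(2)=2/5; μ^(3)=-4/3; μ^(4)=-10

((2, 0, 1, 1, 0); (1, 1, 1, 1, 1); (0, 0, 1, 1, 1); (0, 0, 0, 0, 1))


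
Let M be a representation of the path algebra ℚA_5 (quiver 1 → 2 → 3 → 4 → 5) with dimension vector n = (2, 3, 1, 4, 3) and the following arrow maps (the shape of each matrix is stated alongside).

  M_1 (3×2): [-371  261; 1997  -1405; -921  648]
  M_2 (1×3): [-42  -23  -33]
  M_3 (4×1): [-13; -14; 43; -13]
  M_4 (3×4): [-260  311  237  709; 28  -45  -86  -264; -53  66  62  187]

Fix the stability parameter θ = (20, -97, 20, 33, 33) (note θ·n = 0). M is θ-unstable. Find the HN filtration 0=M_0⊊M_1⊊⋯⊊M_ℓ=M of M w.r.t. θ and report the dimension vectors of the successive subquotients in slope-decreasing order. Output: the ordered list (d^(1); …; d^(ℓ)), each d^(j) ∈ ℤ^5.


Barcode: M ≅ I[1,2], I[1,4], I[2,2], I[4,5]^3. HN layers by μ_θ (4 steps, strictly decreasing):
  μ^(1)=33; μ^(2)=20; μ^(3)=-77/2; μ^(4)=-97

((0, 0, 0, 4, 3); (0, 0, 1, 0, 0); (2, 2, 0, 0, 0); (0, 1, 0, 0, 0))


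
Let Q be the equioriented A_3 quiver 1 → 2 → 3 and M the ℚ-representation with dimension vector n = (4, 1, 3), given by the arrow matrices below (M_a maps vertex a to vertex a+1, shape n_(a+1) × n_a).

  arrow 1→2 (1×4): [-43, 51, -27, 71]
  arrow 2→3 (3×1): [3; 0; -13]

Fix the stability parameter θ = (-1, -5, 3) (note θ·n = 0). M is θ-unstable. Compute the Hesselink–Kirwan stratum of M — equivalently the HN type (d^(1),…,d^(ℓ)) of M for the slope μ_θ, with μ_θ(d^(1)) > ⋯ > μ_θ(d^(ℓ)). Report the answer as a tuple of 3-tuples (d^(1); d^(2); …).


Via rank(M_{q-1}∘⋯∘M_p): M ≅ I[1,1]^3, I[1,3], I[3,3]^2.
μ_θ-semistable layers: μ^(1)=3; μ^(2)=-1; μ^(3)=-3

((0, 0, 3); (3, 0, 0); (1, 1, 0))
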